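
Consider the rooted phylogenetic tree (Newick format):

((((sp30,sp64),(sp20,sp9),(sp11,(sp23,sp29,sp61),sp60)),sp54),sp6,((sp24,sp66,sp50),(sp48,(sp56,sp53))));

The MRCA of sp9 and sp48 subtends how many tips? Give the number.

17

The MRCA of sp9 and sp48 is the root, so the clade is the entire tree.
That clade contains 17 terminal taxa: sp11, sp20, sp23, sp24, sp29, sp30, sp48, sp50, sp53, sp54, sp56, sp6, sp60, sp61, sp64, sp66, sp9.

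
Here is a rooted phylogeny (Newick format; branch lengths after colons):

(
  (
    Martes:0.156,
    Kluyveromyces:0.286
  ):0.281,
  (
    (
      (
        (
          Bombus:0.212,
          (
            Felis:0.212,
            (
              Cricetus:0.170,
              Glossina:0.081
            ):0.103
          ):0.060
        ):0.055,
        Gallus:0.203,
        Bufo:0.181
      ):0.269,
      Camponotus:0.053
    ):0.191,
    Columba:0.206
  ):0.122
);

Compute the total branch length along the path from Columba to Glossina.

0.965

The path runs Columba → … → MRCA → … → Glossina; the MRCA is the node subtending ((((Bombus,(Felis,(Cricetus,Glossina))),Gallus,Bufo),Camponotus),Columba).
Branch lengths along that path: 0.206 + 0.191 + 0.269 + 0.055 + 0.060 + 0.103 + 0.081 = 0.965.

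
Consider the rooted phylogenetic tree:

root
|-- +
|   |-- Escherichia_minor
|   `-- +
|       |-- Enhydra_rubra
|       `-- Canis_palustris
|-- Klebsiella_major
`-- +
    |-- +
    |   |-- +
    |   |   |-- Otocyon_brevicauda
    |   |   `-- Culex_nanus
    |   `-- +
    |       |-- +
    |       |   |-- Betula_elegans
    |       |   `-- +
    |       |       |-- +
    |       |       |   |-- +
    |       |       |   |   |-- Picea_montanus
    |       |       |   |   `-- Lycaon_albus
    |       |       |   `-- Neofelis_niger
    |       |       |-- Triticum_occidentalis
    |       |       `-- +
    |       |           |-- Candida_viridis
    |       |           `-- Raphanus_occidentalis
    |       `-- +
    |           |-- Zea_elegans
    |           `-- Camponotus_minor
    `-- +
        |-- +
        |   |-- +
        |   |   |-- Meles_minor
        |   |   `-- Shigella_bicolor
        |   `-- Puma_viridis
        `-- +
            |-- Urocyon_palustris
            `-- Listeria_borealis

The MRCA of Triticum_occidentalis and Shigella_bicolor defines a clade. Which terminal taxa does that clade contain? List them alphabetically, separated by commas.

Betula_elegans, Camponotus_minor, Candida_viridis, Culex_nanus, Listeria_borealis, Lycaon_albus, Meles_minor, Neofelis_niger, Otocyon_brevicauda, Picea_montanus, Puma_viridis, Raphanus_occidentalis, Shigella_bicolor, Triticum_occidentalis, Urocyon_palustris, Zea_elegans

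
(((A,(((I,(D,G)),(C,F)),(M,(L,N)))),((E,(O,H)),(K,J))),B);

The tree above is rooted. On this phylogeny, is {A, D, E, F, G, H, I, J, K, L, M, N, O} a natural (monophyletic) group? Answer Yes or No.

The MRCA of the listed taxa subtends ((A,(((I,(D,G)),(C,F)),(M,(L,N)))),((E,(O,H)),(K,J))).
That clade also contains C, which is not in the proposed group, so the group is not monophyletic.

No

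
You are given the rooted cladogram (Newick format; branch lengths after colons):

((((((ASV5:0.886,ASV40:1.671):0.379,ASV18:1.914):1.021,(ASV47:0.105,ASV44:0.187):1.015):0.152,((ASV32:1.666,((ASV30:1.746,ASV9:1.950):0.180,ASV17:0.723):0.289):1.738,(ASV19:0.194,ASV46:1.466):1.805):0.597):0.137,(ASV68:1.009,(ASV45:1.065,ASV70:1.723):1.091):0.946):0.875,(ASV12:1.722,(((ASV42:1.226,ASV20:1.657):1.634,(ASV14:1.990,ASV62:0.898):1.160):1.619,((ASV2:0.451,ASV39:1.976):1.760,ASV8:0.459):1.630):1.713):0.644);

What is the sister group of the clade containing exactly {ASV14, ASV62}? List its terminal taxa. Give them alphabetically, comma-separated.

The clade containing exactly {ASV14, ASV62} attaches to the tree at the node subtending ((ASV42,ASV20),(ASV14,ASV62)).
The other lineage descending from that same node — the sister group — is (ASV42,ASV20); its 2 tips in alphabetical order are the answer.

ASV20, ASV42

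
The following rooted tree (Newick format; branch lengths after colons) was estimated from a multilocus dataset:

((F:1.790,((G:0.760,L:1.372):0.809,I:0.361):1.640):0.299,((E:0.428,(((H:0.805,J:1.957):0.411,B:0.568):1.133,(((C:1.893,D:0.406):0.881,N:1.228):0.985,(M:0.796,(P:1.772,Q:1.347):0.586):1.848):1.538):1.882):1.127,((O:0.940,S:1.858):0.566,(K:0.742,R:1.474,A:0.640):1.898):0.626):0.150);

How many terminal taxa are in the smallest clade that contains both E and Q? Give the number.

The MRCA of E and Q is the node subtending (E,(((H,J),B),(((C,D),N),(M,(P,Q))))).
That clade contains 10 terminal taxa: B, C, D, E, H, J, M, N, P, Q.

10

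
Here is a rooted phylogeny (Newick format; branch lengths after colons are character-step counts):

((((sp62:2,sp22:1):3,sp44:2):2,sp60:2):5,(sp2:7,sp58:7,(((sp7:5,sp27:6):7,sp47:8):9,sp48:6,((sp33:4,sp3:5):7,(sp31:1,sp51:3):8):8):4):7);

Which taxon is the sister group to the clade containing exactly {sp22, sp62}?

sp44

The clade containing exactly {sp22, sp62} attaches to the tree at the node subtending ((sp62,sp22),sp44).
The other lineage descending from that same node — the sister group — is the single tip sp44.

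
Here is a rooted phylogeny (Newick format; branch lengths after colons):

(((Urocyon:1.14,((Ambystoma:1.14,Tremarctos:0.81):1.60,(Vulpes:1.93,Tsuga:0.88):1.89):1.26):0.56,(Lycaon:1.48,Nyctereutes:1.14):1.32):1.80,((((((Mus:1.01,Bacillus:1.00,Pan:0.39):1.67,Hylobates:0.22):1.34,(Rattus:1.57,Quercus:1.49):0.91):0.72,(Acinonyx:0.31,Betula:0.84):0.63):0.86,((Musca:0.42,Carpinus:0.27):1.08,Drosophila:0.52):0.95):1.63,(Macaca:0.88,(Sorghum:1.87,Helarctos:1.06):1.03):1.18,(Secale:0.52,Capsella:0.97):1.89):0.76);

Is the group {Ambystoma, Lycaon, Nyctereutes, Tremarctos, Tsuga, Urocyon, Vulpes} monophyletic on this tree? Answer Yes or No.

Yes

The most recent common ancestor of these taxa subtends ((Urocyon,((Ambystoma,Tremarctos),(Vulpes,Tsuga))),(Lycaon,Nyctereutes)).
That clade has exactly 7 tips — every listed taxon and nothing else — so the group is monophyletic.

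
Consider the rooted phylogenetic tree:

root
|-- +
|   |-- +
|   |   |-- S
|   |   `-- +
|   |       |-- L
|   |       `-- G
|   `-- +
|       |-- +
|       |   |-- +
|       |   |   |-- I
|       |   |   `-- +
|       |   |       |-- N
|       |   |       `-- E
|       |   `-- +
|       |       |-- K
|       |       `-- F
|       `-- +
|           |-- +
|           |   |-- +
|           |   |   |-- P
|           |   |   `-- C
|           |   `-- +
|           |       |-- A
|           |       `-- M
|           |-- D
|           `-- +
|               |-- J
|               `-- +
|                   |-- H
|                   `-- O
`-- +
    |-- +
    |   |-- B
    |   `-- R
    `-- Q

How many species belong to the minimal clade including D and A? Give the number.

8

The MRCA of D and A is the node subtending (((P,C),(A,M)),D,(J,(H,O))).
That clade contains 8 terminal taxa: A, C, D, H, J, M, O, P.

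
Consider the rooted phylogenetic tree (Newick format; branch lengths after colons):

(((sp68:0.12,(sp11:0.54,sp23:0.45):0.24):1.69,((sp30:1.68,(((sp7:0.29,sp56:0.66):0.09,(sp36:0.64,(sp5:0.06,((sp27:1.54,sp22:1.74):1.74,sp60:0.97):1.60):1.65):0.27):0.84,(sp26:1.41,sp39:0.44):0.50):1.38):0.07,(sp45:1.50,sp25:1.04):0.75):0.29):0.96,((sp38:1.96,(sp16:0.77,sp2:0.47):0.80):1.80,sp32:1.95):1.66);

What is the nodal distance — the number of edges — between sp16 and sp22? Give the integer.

14

The MRCA of sp16 and sp22 is the root of the tree.
From sp16 up to that node: 4 branches. From sp22 up to the same node: 10 branches. Total: 4 + 10 = 14.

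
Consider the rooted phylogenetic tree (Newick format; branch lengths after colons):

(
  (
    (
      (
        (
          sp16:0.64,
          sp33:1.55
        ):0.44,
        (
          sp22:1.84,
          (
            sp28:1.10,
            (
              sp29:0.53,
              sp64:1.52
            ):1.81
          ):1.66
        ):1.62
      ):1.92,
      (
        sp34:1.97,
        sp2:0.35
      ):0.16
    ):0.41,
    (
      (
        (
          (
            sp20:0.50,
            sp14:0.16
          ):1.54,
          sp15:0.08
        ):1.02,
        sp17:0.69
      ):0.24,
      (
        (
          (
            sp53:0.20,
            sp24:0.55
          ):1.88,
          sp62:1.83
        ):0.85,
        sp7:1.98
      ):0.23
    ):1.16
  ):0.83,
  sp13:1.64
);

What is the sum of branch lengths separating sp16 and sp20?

7.87

The path runs sp16 → … → MRCA → … → sp20; the MRCA is the node subtending ((((sp16,sp33),(sp22,(sp28,(sp29,sp64)))),(sp34,sp2)),((((sp20,sp14),sp15),sp17),(((sp53,sp24),sp62),sp7))).
Branch lengths along that path: 0.64 + 0.44 + 1.92 + 0.41 + 1.16 + 0.24 + 1.02 + 1.54 + 0.50 = 7.87.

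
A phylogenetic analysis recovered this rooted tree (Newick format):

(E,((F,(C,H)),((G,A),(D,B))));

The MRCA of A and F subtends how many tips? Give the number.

The MRCA of A and F is the node subtending ((F,(C,H)),((G,A),(D,B))).
That clade contains 7 terminal taxa: A, B, C, D, F, G, H.

7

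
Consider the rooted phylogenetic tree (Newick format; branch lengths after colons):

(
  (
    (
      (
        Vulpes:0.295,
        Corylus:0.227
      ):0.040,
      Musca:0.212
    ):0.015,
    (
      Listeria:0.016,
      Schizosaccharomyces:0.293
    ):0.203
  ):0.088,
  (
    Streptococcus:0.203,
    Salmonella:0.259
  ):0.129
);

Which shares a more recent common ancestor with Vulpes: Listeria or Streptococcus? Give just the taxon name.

Listeria

The MRCA of Vulpes and Listeria subtends (((Vulpes,Corylus),Musca),(Listeria,Schizosaccharomyces)) (5 taxa).
The MRCA of Vulpes and Streptococcus is the root, subtending the entire tree (7 taxa).
The first is nested inside the second, so Vulpes shares a more recent common ancestor with Listeria.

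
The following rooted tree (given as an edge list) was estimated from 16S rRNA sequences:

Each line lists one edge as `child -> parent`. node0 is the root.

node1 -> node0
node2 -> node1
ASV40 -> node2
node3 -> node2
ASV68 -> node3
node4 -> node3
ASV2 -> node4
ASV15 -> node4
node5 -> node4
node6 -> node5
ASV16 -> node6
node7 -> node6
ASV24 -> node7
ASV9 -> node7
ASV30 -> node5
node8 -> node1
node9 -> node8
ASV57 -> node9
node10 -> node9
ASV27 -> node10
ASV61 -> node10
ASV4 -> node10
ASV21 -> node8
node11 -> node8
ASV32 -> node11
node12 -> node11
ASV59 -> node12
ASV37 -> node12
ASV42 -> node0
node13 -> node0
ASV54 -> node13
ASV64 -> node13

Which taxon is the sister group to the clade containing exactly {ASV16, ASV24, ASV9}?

ASV30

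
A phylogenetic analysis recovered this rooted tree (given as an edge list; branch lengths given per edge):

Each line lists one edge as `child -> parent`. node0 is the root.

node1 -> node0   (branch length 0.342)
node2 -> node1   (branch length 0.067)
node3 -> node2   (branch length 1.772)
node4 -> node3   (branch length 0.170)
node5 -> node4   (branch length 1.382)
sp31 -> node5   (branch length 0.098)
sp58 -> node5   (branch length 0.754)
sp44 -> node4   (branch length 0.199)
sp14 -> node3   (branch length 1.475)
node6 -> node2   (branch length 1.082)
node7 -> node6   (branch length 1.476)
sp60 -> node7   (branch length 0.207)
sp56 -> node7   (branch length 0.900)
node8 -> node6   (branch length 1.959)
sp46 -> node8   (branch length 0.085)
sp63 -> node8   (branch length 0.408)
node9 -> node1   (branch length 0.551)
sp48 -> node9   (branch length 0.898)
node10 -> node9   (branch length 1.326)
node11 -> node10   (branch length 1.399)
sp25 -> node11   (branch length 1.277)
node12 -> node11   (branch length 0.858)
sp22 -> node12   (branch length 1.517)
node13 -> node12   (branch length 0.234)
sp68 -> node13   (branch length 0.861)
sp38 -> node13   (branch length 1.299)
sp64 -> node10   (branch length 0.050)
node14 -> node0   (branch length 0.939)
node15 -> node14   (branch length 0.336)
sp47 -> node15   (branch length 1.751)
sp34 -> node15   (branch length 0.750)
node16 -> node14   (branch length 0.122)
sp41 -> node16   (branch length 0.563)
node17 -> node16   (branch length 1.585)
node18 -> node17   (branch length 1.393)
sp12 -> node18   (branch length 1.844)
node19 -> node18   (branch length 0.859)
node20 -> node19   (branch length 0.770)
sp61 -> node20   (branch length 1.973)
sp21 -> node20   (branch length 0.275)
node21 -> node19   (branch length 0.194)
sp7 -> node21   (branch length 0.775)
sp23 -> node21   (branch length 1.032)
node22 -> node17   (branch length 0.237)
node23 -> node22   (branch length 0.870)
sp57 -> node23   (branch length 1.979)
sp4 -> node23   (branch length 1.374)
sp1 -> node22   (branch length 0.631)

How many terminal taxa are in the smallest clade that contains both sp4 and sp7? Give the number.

The MRCA of sp4 and sp7 is the node subtending ((sp12,((sp61,sp21),(sp7,sp23))),((sp57,sp4),sp1)).
That clade contains 8 terminal taxa: sp1, sp12, sp21, sp23, sp4, sp57, sp61, sp7.

8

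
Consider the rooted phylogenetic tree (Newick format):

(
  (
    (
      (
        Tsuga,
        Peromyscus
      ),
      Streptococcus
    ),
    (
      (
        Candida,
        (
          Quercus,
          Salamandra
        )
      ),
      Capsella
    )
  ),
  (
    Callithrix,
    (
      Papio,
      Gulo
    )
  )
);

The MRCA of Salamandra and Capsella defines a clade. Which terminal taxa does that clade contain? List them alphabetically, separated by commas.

Tracing Salamandra: it sits inside (Quercus,Salamandra).
Tracing Capsella: it sits inside ((Candida,(Quercus,Salamandra)),Capsella).
The smallest clade enclosing both is ((Candida,(Quercus,Salamandra)),Capsella); the answer is its 4 terminal taxa in alphabetical order.

Candida, Capsella, Quercus, Salamandra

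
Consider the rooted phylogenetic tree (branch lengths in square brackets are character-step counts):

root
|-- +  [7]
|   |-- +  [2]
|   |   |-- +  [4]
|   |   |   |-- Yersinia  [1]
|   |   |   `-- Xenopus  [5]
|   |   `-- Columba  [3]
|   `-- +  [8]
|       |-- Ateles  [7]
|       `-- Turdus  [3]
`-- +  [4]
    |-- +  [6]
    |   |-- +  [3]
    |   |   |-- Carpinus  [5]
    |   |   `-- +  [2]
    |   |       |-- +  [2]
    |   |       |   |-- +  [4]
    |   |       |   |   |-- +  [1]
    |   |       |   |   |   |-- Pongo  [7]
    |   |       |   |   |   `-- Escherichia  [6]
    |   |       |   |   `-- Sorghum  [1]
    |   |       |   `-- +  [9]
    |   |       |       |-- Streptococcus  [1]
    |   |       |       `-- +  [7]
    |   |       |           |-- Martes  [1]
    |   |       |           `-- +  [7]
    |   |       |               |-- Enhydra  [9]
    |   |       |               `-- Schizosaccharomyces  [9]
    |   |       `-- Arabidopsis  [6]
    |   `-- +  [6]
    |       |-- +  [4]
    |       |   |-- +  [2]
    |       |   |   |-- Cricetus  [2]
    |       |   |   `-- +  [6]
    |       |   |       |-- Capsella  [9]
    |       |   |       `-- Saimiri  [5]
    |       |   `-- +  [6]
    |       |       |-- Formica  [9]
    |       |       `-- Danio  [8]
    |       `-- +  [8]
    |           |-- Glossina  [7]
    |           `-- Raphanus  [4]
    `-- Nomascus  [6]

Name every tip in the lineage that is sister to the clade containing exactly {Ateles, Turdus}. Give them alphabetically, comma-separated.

The clade containing exactly {Ateles, Turdus} attaches to the tree at the node subtending (((Yersinia,Xenopus),Columba),(Ateles,Turdus)).
The other lineage descending from that same node — the sister group — is ((Yersinia,Xenopus),Columba); its 3 tips in alphabetical order are the answer.

Columba, Xenopus, Yersinia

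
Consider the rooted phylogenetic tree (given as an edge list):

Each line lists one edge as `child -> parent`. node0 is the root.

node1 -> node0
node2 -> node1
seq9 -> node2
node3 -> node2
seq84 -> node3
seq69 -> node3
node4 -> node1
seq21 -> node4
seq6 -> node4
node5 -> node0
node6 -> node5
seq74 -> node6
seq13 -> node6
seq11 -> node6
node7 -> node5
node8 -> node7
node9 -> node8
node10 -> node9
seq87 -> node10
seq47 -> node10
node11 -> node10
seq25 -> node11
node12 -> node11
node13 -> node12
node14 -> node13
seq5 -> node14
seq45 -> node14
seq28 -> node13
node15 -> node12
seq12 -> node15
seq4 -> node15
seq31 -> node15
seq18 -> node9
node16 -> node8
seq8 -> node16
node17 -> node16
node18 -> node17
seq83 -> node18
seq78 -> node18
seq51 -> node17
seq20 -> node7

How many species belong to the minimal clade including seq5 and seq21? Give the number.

23

The MRCA of seq5 and seq21 is the root, so the clade is the entire tree.
That clade contains 23 terminal taxa: seq11, seq12, seq13, seq18, seq20, seq21, seq25, seq28, seq31, seq4, seq45, seq47, seq5, seq51, seq6, seq69, seq74, seq78, seq8, seq83, seq84, seq87, seq9.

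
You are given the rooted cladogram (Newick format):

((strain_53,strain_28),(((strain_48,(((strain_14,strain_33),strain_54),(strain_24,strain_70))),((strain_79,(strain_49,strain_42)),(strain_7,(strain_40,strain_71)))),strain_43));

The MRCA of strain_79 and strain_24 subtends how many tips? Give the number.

The MRCA of strain_79 and strain_24 is the node subtending ((strain_48,(((strain_14,strain_33),strain_54),(strain_24,strain_70))),((strain_79,(strain_49,strain_42)),(strain_7,(strain_40,strain_71)))).
That clade contains 12 terminal taxa: strain_14, strain_24, strain_33, strain_40, strain_42, strain_48, strain_49, strain_54, strain_7, strain_70, strain_71, strain_79.

12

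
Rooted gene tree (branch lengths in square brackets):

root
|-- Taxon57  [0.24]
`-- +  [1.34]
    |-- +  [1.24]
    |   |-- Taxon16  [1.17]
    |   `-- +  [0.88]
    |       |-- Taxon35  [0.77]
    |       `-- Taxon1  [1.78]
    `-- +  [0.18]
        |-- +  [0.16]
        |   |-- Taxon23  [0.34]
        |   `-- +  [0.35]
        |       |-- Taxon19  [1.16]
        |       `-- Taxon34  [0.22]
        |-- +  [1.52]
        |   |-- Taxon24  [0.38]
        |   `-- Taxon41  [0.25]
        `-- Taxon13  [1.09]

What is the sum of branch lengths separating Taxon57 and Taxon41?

3.53

The path runs Taxon57 → … → MRCA → … → Taxon41; the MRCA is the root of the tree.
Branch lengths along that path: 0.24 + 1.34 + 0.18 + 1.52 + 0.25 = 3.53.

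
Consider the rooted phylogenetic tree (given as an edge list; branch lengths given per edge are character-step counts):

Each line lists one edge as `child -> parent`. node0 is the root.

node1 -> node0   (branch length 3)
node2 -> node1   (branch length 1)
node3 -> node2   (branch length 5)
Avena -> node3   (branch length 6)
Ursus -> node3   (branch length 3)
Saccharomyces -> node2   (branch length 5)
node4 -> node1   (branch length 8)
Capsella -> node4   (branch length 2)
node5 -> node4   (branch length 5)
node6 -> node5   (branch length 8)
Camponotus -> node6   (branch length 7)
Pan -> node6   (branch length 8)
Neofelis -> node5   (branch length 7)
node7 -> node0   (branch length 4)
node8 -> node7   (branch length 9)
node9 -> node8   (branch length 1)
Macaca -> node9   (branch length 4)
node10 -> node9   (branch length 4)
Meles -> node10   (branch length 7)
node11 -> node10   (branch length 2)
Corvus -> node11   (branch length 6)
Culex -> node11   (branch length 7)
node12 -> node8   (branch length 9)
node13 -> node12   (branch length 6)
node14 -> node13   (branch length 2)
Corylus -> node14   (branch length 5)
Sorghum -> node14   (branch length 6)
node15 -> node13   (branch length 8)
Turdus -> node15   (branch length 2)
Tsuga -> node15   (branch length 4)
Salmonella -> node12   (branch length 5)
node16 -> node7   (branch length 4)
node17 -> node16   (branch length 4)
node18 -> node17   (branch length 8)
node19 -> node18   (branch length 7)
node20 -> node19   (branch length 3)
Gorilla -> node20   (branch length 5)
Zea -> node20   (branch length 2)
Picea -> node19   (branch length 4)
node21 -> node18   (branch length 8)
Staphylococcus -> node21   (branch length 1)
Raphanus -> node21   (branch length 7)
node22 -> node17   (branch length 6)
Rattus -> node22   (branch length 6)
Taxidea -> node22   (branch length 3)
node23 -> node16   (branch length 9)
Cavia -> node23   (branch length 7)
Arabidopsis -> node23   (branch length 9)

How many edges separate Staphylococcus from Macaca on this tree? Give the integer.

8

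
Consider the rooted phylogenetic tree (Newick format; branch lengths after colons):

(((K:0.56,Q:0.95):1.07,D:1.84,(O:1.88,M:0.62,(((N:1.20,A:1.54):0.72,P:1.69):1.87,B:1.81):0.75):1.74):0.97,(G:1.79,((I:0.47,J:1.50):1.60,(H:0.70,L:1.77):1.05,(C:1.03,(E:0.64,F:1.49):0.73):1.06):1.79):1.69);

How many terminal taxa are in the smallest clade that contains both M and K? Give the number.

9

The MRCA of M and K is the node subtending ((K,Q),D,(O,M,(((N,A),P),B))).
That clade contains 9 terminal taxa: A, B, D, K, M, N, O, P, Q.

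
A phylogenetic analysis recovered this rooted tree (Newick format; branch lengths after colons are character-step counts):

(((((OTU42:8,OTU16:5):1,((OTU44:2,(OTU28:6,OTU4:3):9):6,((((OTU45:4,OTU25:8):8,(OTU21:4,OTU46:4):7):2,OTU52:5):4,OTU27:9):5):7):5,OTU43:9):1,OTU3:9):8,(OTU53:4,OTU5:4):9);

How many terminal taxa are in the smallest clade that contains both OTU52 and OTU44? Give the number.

9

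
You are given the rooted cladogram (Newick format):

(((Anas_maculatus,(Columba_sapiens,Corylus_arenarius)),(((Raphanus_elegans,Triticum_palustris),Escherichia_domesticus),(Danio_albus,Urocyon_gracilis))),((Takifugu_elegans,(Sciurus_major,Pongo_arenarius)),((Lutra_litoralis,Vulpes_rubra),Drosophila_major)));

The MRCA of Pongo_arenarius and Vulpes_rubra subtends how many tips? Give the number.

6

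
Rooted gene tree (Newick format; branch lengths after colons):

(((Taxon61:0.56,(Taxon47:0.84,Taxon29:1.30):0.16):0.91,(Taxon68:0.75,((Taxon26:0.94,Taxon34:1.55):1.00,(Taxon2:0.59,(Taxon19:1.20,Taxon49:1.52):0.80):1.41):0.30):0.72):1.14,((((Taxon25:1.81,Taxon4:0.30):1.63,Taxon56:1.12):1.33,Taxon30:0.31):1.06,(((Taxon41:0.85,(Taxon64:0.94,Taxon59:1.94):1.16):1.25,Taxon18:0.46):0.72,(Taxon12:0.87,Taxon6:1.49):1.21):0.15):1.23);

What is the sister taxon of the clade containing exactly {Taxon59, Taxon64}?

Taxon41

The clade containing exactly {Taxon59, Taxon64} attaches to the tree at the node subtending (Taxon41,(Taxon64,Taxon59)).
The other lineage descending from that same node — the sister group — is the single tip Taxon41.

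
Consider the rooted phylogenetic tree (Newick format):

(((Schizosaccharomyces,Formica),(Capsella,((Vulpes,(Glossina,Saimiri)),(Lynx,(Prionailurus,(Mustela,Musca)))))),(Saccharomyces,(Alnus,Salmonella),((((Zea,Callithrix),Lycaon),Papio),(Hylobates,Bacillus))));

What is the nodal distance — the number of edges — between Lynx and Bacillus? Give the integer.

9

The MRCA of Lynx and Bacillus is the root of the tree.
From Lynx up to that node: 5 branches. From Bacillus up to the same node: 4 branches. Total: 5 + 4 = 9.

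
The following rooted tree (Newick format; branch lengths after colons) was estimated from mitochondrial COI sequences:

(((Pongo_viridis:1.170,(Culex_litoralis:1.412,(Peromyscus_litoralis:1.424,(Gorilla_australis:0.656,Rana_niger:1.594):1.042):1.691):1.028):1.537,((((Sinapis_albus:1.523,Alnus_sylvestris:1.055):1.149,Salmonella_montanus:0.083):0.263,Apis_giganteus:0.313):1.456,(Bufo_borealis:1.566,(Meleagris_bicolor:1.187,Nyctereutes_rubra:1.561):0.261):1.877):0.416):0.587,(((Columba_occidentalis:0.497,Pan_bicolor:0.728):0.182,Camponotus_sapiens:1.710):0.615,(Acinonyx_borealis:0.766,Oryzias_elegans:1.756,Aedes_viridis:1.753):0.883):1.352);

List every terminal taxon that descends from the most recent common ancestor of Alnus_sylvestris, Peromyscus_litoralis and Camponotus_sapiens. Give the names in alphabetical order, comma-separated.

Tracing Alnus_sylvestris: it sits inside (Sinapis_albus,Alnus_sylvestris).
Tracing Peromyscus_litoralis: it sits inside (Peromyscus_litoralis,(Gorilla_australis,Rana_niger)).
Tracing Camponotus_sapiens: it sits inside ((Columba_occidentalis,Pan_bicolor),Camponotus_sapiens).
The smallest clade enclosing all 3 is the whole tree (their MRCA is the root), so the answer is all 18 tips in alphabetical order.

Acinonyx_borealis, Aedes_viridis, Alnus_sylvestris, Apis_giganteus, Bufo_borealis, Camponotus_sapiens, Columba_occidentalis, Culex_litoralis, Gorilla_australis, Meleagris_bicolor, Nyctereutes_rubra, Oryzias_elegans, Pan_bicolor, Peromyscus_litoralis, Pongo_viridis, Rana_niger, Salmonella_montanus, Sinapis_albus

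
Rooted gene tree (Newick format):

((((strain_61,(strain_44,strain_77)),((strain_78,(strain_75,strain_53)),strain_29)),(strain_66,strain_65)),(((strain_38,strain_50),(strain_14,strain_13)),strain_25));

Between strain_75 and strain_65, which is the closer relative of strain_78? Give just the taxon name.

strain_75

The MRCA of strain_78 and strain_75 subtends (strain_78,(strain_75,strain_53)) (3 taxa).
The MRCA of strain_78 and strain_65 subtends (((strain_61,(strain_44,strain_77)),((strain_78,(strain_75,strain_53)),strain_29)),(strain_66,strain_65)) (9 taxa).
The first is nested inside the second, so strain_78 shares a more recent common ancestor with strain_75.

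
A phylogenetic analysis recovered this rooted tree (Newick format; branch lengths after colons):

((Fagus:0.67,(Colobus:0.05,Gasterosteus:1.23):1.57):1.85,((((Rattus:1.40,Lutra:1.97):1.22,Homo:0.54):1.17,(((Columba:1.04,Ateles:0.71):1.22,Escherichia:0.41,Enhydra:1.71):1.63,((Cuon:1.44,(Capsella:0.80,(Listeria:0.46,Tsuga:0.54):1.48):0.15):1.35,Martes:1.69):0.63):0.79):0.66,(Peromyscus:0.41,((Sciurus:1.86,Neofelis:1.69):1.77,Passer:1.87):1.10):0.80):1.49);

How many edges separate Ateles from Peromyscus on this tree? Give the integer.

7

The MRCA of Ateles and Peromyscus is the node subtending ((((Rattus,Lutra),Homo),(((Columba,Ateles),Escherichia,Enhydra),((Cuon,(Capsella,(Listeria,Tsuga))),Martes))),(Peromyscus,((Sciurus,Neofelis),Passer))).
From Ateles up to that node: 5 branches. From Peromyscus up to the same node: 2 branches. Total: 5 + 2 = 7.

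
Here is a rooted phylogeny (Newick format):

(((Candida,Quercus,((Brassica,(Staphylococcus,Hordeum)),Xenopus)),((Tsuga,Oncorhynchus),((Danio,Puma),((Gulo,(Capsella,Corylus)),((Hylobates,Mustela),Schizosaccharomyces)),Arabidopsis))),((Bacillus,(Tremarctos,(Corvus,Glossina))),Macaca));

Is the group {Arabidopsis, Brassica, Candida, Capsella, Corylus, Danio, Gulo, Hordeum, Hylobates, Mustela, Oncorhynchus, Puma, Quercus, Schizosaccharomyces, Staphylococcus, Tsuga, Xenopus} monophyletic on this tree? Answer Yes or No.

The most recent common ancestor of these taxa subtends ((Candida,Quercus,((Brassica,(Staphylococcus,Hordeum)),Xenopus)),((Tsuga,Oncorhynchus),((Danio,Puma),((Gulo,(Capsella,Corylus)),((Hylobates,Mustela),Schizosaccharomyces)),Arabidopsis))).
That clade has exactly 17 tips — every listed taxon and nothing else — so the group is monophyletic.

Yes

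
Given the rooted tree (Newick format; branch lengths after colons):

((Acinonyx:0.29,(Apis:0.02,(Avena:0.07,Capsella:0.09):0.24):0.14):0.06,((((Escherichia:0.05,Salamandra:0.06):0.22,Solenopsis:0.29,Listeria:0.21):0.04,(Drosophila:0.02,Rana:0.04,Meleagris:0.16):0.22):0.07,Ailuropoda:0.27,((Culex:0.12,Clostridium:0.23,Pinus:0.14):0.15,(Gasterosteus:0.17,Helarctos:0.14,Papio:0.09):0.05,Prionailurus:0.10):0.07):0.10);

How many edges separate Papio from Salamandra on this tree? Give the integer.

7

The MRCA of Papio and Salamandra is the node subtending ((((Escherichia,Salamandra),Solenopsis,Listeria),(Drosophila,Rana,Meleagris)),Ailuropoda,((Culex,Clostridium,Pinus),(Gasterosteus,Helarctos,Papio),Prionailurus)).
From Papio up to that node: 3 branches. From Salamandra up to the same node: 4 branches. Total: 3 + 4 = 7.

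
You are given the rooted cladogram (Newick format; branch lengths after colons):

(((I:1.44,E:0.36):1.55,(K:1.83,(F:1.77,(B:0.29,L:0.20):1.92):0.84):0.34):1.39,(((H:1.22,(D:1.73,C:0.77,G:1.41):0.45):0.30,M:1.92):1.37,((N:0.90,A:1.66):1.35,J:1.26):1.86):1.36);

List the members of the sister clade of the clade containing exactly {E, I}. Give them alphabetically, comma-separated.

B, F, K, L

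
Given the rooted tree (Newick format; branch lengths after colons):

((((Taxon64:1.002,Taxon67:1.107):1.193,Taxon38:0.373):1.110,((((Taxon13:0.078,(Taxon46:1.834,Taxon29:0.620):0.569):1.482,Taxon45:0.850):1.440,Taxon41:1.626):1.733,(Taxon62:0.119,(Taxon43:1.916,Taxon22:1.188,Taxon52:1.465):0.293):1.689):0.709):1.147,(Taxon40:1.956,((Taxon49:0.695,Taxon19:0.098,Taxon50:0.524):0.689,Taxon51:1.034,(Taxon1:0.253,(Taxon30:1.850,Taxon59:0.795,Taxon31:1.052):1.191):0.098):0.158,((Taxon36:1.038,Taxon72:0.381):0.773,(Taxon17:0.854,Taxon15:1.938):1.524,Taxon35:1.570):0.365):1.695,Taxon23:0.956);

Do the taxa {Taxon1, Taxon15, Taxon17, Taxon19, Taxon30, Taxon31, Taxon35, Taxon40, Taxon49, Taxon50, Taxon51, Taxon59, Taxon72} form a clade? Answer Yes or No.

The MRCA of the listed taxa subtends (Taxon40,((Taxon49,Taxon19,Taxon50),Taxon51,(Taxon1,(Taxon30,Taxon59,Taxon31))),((Taxon36,Taxon72),(Taxon17,Taxon15),Taxon35)).
That clade also contains Taxon36, which is not in the proposed group, so the group is not monophyletic.

No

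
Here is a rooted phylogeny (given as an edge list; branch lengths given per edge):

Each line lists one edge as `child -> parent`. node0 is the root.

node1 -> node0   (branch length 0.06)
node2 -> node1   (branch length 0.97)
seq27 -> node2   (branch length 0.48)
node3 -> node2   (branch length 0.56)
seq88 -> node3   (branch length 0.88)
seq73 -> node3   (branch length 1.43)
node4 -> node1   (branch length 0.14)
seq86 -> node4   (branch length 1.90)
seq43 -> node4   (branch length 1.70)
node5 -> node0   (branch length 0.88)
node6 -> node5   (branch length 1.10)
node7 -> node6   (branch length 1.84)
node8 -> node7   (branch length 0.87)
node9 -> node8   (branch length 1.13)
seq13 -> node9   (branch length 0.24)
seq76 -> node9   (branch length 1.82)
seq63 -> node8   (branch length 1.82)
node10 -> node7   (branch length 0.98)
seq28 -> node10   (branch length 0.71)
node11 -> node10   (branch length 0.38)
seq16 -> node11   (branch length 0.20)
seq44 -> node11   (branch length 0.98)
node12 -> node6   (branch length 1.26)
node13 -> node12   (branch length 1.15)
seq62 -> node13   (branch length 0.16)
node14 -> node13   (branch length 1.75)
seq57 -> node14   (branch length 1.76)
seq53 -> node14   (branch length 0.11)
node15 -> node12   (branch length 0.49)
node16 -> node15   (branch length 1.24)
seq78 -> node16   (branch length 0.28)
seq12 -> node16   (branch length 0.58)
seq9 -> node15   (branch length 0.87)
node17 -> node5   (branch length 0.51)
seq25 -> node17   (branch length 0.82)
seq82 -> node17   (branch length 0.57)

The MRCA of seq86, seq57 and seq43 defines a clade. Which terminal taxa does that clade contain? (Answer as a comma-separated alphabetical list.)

Tracing seq86: it sits inside (seq86,seq43).
Tracing seq57: it sits inside (seq57,seq53).
Tracing seq43: it sits inside (seq86,seq43).
The smallest clade enclosing all 3 is the whole tree (their MRCA is the root), so the answer is all 19 tips in alphabetical order.

seq12, seq13, seq16, seq25, seq27, seq28, seq43, seq44, seq53, seq57, seq62, seq63, seq73, seq76, seq78, seq82, seq86, seq88, seq9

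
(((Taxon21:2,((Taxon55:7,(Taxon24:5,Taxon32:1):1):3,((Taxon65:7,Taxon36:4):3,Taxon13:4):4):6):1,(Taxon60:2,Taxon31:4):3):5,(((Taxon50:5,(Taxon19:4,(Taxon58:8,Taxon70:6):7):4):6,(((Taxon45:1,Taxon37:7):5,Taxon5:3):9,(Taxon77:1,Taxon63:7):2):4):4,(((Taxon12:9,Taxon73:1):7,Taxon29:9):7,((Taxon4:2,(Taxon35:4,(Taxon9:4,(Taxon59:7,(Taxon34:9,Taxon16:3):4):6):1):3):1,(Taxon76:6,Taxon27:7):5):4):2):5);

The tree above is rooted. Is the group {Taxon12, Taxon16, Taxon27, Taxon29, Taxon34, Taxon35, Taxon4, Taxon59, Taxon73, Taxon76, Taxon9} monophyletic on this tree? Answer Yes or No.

The most recent common ancestor of these taxa subtends (((Taxon12,Taxon73),Taxon29),((Taxon4,(Taxon35,(Taxon9,(Taxon59,(Taxon34,Taxon16))))),(Taxon76,Taxon27))).
That clade has exactly 11 tips — every listed taxon and nothing else — so the group is monophyletic.

Yes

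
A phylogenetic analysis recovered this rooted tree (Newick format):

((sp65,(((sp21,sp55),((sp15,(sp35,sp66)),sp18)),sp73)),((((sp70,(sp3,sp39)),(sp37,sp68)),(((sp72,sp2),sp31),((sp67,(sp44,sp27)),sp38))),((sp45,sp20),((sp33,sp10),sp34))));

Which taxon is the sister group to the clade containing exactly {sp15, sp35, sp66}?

sp18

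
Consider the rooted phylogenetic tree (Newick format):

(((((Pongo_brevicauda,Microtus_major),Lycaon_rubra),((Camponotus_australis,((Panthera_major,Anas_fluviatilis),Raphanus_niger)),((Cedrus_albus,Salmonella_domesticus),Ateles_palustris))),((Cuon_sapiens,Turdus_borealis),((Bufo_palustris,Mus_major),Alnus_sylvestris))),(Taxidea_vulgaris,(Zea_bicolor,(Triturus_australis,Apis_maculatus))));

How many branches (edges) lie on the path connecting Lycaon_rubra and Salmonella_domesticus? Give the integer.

The MRCA of Lycaon_rubra and Salmonella_domesticus is the node subtending (((Pongo_brevicauda,Microtus_major),Lycaon_rubra),((Camponotus_australis,((Panthera_major,Anas_fluviatilis),Raphanus_niger)),((Cedrus_albus,Salmonella_domesticus),Ateles_palustris))).
From Lycaon_rubra up to that node: 2 branches. From Salmonella_domesticus up to the same node: 4 branches. Total: 2 + 4 = 6.

6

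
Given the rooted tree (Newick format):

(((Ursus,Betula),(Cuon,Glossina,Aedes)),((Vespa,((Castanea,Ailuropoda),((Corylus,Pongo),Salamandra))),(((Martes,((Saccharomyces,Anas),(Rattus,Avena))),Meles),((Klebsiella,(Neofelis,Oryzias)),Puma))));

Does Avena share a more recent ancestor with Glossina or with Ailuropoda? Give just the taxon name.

Ailuropoda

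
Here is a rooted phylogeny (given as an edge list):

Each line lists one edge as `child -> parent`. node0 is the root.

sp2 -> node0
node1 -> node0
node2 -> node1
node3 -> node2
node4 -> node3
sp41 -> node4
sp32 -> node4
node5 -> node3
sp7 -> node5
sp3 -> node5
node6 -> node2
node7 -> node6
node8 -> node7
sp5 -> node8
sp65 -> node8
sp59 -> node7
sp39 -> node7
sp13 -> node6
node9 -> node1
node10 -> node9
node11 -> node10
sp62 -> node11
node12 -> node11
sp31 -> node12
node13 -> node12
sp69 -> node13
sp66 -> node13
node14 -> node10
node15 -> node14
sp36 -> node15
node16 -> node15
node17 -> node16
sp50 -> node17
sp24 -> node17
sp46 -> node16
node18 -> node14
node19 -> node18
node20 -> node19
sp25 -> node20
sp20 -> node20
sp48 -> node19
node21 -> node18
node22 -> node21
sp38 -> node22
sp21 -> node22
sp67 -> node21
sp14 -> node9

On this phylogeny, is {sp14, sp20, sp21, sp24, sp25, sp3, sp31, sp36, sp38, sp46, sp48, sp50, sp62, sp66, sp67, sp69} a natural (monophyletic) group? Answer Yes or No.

No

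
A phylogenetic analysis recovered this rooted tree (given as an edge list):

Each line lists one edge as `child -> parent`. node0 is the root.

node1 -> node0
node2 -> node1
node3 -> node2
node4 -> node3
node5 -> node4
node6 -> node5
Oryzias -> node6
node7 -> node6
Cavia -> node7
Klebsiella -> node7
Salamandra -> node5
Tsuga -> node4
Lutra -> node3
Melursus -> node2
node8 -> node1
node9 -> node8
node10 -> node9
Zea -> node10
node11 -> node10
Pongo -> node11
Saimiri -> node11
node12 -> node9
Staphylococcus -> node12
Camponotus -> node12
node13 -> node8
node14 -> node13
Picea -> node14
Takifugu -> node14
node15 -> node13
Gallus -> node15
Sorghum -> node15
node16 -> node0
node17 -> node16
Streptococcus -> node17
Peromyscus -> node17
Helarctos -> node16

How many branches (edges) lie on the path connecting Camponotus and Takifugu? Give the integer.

6

The MRCA of Camponotus and Takifugu is the node subtending (((Zea,(Pongo,Saimiri)),(Staphylococcus,Camponotus)),((Picea,Takifugu),(Gallus,Sorghum))).
From Camponotus up to that node: 3 branches. From Takifugu up to the same node: 3 branches. Total: 3 + 3 = 6.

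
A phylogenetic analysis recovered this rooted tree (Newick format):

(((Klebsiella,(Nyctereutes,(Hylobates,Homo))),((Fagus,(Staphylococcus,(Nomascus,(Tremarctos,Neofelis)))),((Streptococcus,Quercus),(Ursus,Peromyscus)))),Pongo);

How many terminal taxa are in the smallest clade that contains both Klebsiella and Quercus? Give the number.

13

The MRCA of Klebsiella and Quercus is the node subtending ((Klebsiella,(Nyctereutes,(Hylobates,Homo))),((Fagus,(Staphylococcus,(Nomascus,(Tremarctos,Neofelis)))),((Streptococcus,Quercus),(Ursus,Peromyscus)))).
That clade contains 13 terminal taxa: Fagus, Homo, Hylobates, Klebsiella, Neofelis, Nomascus, Nyctereutes, Peromyscus, Quercus, Staphylococcus, Streptococcus, Tremarctos, Ursus.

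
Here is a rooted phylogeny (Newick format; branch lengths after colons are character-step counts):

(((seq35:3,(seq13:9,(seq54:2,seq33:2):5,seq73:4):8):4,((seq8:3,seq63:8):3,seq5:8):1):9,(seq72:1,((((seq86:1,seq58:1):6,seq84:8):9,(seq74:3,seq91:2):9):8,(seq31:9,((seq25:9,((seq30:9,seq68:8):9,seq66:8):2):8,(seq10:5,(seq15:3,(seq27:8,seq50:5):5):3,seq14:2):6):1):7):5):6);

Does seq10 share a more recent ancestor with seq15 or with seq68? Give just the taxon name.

seq15

The MRCA of seq10 and seq15 subtends (seq10,(seq15,(seq27,seq50)),seq14) (5 taxa).
The MRCA of seq10 and seq68 subtends ((seq25,((seq30,seq68),seq66)),(seq10,(seq15,(seq27,seq50)),seq14)) (9 taxa).
The first is nested inside the second, so seq10 shares a more recent common ancestor with seq15.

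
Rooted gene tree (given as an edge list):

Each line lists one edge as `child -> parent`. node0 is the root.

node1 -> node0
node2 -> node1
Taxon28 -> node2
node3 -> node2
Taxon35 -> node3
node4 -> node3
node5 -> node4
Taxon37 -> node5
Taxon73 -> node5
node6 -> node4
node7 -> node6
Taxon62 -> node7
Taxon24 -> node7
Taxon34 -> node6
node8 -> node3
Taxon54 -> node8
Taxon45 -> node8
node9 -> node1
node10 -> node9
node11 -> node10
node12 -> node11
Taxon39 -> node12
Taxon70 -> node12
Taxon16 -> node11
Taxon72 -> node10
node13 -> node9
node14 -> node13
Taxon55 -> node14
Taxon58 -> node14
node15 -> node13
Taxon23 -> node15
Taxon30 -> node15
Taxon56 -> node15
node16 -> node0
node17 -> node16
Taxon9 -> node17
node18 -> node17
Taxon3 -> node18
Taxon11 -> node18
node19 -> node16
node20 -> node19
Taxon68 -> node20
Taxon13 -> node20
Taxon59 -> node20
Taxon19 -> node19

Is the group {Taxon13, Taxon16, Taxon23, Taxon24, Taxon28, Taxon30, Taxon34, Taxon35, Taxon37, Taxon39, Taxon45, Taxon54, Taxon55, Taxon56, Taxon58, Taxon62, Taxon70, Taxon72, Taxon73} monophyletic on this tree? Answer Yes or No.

No

The MRCA of the listed taxa is the root, so the smallest clade containing them is the whole tree.
That clade also contains Taxon11, Taxon19, Taxon3, Taxon59, Taxon68, Taxon9, which are not in the proposed group, so the group is not monophyletic.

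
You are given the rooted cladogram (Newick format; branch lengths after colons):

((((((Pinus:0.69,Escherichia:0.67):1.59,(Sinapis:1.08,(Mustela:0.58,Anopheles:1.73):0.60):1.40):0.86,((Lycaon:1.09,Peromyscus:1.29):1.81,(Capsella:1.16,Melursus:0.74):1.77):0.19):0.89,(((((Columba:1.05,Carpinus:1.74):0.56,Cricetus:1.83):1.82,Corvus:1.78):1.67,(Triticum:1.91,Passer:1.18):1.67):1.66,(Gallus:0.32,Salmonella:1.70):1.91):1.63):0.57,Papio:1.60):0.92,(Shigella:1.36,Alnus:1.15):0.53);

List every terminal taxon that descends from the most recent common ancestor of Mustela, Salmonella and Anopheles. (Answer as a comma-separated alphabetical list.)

Tracing Mustela: it sits inside (Mustela,Anopheles).
Tracing Salmonella: it sits inside (Gallus,Salmonella).
Tracing Anopheles: it sits inside (Mustela,Anopheles).
The smallest clade enclosing all 3 is ((((Pinus,Escherichia),(Sinapis,(Mustela,Anopheles))),((Lycaon,Peromyscus),(Capsella,Melursus))),(((((Columba,Carpinus),Cricetus),Corvus),(Triticum,Passer)),(Gallus,Salmonella))); the answer is its 17 terminal taxa in alphabetical order.

Anopheles, Capsella, Carpinus, Columba, Corvus, Cricetus, Escherichia, Gallus, Lycaon, Melursus, Mustela, Passer, Peromyscus, Pinus, Salmonella, Sinapis, Triticum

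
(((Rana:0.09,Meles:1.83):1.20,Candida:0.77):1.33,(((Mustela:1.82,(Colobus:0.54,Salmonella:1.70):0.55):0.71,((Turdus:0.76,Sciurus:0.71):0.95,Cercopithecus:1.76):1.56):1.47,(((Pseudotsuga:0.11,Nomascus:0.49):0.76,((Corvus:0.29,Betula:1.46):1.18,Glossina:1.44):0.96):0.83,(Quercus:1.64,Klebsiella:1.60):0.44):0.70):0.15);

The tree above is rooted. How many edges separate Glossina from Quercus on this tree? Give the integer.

5

The MRCA of Glossina and Quercus is the node subtending (((Pseudotsuga,Nomascus),((Corvus,Betula),Glossina)),(Quercus,Klebsiella)).
From Glossina up to that node: 3 branches. From Quercus up to the same node: 2 branches. Total: 3 + 2 = 5.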